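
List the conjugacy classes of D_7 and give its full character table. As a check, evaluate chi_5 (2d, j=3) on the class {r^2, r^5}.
Conjugacy classes: {e} of size 1, {r^1, r^6} of size 2, {r^2, r^5} of size 2, {r^3, r^4} of size 2, {s, sr, ..., sr^6} of size 7.
Character table:
  irrep \ class              {e} (size 1)  {r^1, r^6} (size 2)  {r^2, r^5} (size 2)  {r^3, r^4} (size 2)  {s, sr, ..., sr^6} (size 7)
  chi_1 (triv)               1             1                    1                    1                    1                          
  chi_2 (sign: r->1, s->-1)  1             1                    1                    1                    -1                         
  chi_3 (2d, j=1)            2             2*cos(2*pi/7)        -2*cos(3*pi/7)       -2*cos(pi/7)         0                          
  chi_4 (2d, j=2)            2             -2*cos(3*pi/7)       -2*cos(pi/7)         2*cos(2*pi/7)        0                          
  chi_5 (2d, j=3)            2             -2*cos(pi/7)         2*cos(2*pi/7)        -2*cos(3*pi/7)       0                          

Spot check: chi_5 (2d, j=3) on {r^2, r^5} = 2*cos(2*pi/7).

D_7 has order 2*7 = 14 with 5 conjugacy classes, hence 5 irreducibles. Sum of squared dims 1 + 1 + 4 + 4 + 4 = 14 = |G|. Linear characters come from the abelianisation; the 2-dimensional irreps have character r^k -> 2*cos(2*pi*j*k/7), reflections -> 0.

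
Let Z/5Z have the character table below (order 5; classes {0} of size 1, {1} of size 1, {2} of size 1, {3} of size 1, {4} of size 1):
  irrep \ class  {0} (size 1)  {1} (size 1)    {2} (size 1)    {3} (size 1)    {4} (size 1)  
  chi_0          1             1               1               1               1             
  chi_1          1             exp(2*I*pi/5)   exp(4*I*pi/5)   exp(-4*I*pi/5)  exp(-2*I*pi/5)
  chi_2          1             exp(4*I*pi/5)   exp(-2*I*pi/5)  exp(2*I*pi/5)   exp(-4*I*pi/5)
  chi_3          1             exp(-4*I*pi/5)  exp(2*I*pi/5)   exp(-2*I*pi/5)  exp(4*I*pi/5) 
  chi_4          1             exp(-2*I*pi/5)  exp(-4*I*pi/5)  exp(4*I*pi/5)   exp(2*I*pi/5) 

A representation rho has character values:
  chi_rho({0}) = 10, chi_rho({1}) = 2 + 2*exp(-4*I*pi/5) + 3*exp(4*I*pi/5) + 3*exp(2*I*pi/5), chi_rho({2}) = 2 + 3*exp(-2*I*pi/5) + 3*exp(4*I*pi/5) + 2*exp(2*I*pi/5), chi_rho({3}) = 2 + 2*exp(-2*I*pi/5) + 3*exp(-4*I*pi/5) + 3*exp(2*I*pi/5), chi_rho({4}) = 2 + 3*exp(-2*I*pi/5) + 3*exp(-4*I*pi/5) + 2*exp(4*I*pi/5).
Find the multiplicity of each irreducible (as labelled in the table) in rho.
Multiplicities: chi_0: 2, chi_1: 3, chi_2: 3, chi_3: 2, chi_4: 0.

Justification: Use <chi_rho, chi> = (1/|G|) sum_C |C| * chi_rho(C) * conj(chi(C)) with |G| = 5 for each irreducible chi in the table:
  <chi_rho, chi_0> = (1/5)[1*(10)*conj(1) + 1*(2 + 2*exp(-4*I*pi/5) + 3*exp(4*I*pi/5) + 3*exp(2*I*pi/5))*conj(1) + 1*(2 + 3*exp(-2*I*pi/5) + 3*exp(4*I*pi/5) + 2*exp(2*I*pi/5))*conj(1) + 1*(2 + 2*exp(-2*I*pi/5) + 3*exp(-4*I*pi/5) + 3*exp(2*I*pi/5))*conj(1) + 1*(2 + 3*exp(-2*I*pi/5) + 3*exp(-4*I*pi/5) + 2*exp(4*I*pi/5))*conj(1)]
      = (1/5)[(10) + (2 + 2*exp(-4*I*pi/5) + 3*exp(4*I*pi/5) + 3*exp(2*I*pi/5)) + (2 + 3*exp(-2*I*pi/5) + 3*exp(4*I*pi/5) + 2*exp(2*I*pi/5)) + (2 + 2*exp(-2*I*pi/5) + 3*exp(-4*I*pi/5) + 3*exp(2*I*pi/5)) + (2 + 3*exp(-2*I*pi/5) + 3*exp(-4*I*pi/5) + 2*exp(4*I*pi/5))] = 10/5 = 2
  <chi_rho, chi_1> = (1/5)[1*(10)*conj(1) + 1*(2 + 2*exp(-4*I*pi/5) + 3*exp(4*I*pi/5) + 3*exp(2*I*pi/5))*conj(exp(2*I*pi/5)) + 1*(2 + 3*exp(-2*I*pi/5) + 3*exp(4*I*pi/5) + 2*exp(2*I*pi/5))*conj(exp(4*I*pi/5)) + 1*(2 + 2*exp(-2*I*pi/5) + 3*exp(-4*I*pi/5) + 3*exp(2*I*pi/5))*conj(exp(-4*I*pi/5)) + 1*(2 + 3*exp(-2*I*pi/5) + 3*exp(-4*I*pi/5) + 2*exp(4*I*pi/5))*conj(exp(-2*I*pi/5))]
      = (1/5)[(10) + (3 + 2*exp(-2*I*pi/5) + 2*exp(4*I*pi/5) + 3*exp(2*I*pi/5)) + (3 + 2*exp(-2*I*pi/5) + 2*exp(-4*I*pi/5) + 3*exp(4*I*pi/5)) + (3 + 3*exp(-4*I*pi/5) + 2*exp(4*I*pi/5) + 2*exp(2*I*pi/5)) + (3 + 3*exp(-2*I*pi/5) + 2*exp(-4*I*pi/5) + 2*exp(2*I*pi/5))] = 15/5 = 3
  <chi_rho, chi_2> = (1/5)[1*(10)*conj(1) + 1*(2 + 2*exp(-4*I*pi/5) + 3*exp(4*I*pi/5) + 3*exp(2*I*pi/5))*conj(exp(4*I*pi/5)) + 1*(2 + 3*exp(-2*I*pi/5) + 3*exp(4*I*pi/5) + 2*exp(2*I*pi/5))*conj(exp(-2*I*pi/5)) + 1*(2 + 2*exp(-2*I*pi/5) + 3*exp(-4*I*pi/5) + 3*exp(2*I*pi/5))*conj(exp(2*I*pi/5)) + 1*(2 + 3*exp(-2*I*pi/5) + 3*exp(-4*I*pi/5) + 2*exp(4*I*pi/5))*conj(exp(-4*I*pi/5))]
      = (1/5)[(10) + (3 + 3*exp(-2*I*pi/5) + 2*exp(-4*I*pi/5) + 2*exp(2*I*pi/5)) + (3 + 3*exp(-4*I*pi/5) + 2*exp(4*I*pi/5) + 2*exp(2*I*pi/5)) + (3 + 2*exp(-2*I*pi/5) + 2*exp(-4*I*pi/5) + 3*exp(4*I*pi/5)) + (3 + 2*exp(-2*I*pi/5) + 2*exp(4*I*pi/5) + 3*exp(2*I*pi/5))] = 15/5 = 3
  <chi_rho, chi_3> = (1/5)[1*(10)*conj(1) + 1*(2 + 2*exp(-4*I*pi/5) + 3*exp(4*I*pi/5) + 3*exp(2*I*pi/5))*conj(exp(-4*I*pi/5)) + 1*(2 + 3*exp(-2*I*pi/5) + 3*exp(4*I*pi/5) + 2*exp(2*I*pi/5))*conj(exp(2*I*pi/5)) + 1*(2 + 2*exp(-2*I*pi/5) + 3*exp(-4*I*pi/5) + 3*exp(2*I*pi/5))*conj(exp(-2*I*pi/5)) + 1*(2 + 3*exp(-2*I*pi/5) + 3*exp(-4*I*pi/5) + 2*exp(4*I*pi/5))*conj(exp(4*I*pi/5))]
      = (1/5)[(10) + (2 + 3*exp(-2*I*pi/5) + 3*exp(-4*I*pi/5) + 2*exp(4*I*pi/5)) + (2 + 2*exp(-2*I*pi/5) + 3*exp(-4*I*pi/5) + 3*exp(2*I*pi/5)) + (2 + 3*exp(-2*I*pi/5) + 3*exp(4*I*pi/5) + 2*exp(2*I*pi/5)) + (2 + 2*exp(-4*I*pi/5) + 3*exp(4*I*pi/5) + 3*exp(2*I*pi/5))] = 10/5 = 2
  <chi_rho, chi_4> = (1/5)[1*(10)*conj(1) + 1*(2 + 2*exp(-4*I*pi/5) + 3*exp(4*I*pi/5) + 3*exp(2*I*pi/5))*conj(exp(-2*I*pi/5)) + 1*(2 + 3*exp(-2*I*pi/5) + 3*exp(4*I*pi/5) + 2*exp(2*I*pi/5))*conj(exp(-4*I*pi/5)) + 1*(2 + 2*exp(-2*I*pi/5) + 3*exp(-4*I*pi/5) + 3*exp(2*I*pi/5))*conj(exp(4*I*pi/5)) + 1*(2 + 3*exp(-2*I*pi/5) + 3*exp(-4*I*pi/5) + 2*exp(4*I*pi/5))*conj(exp(2*I*pi/5))]
      = (1/5)[(10) + (2*exp(-2*I*pi/5) + 3*exp(-4*I*pi/5) + 3*exp(4*I*pi/5) + 2*exp(2*I*pi/5)) + (3*exp(-2*I*pi/5) + 2*exp(-4*I*pi/5) + 2*exp(4*I*pi/5) + 3*exp(2*I*pi/5)) + (3*exp(-2*I*pi/5) + 2*exp(-4*I*pi/5) + 2*exp(4*I*pi/5) + 3*exp(2*I*pi/5)) + (2*exp(-2*I*pi/5) + 3*exp(-4*I*pi/5) + 3*exp(4*I*pi/5) + 2*exp(2*I*pi/5))] = 0/5 = 0
(Exp terms are combined using exp(i*s)*conj(exp(i*t)) = exp(i*(s-t)), and sums of them are collapsed using the identity that for every m > 1 the m distinct m-th roots of unity sum to 0, e.g. 1 + exp(2*I*pi/3) + exp(-2*I*pi/3) = 0.)
Dimension check: dim(rho) = sum (mult * dim) = 2*1 + 3*1 + 3*1 + 2*1 + 0*1 = 10 = chi_rho(e) = 10.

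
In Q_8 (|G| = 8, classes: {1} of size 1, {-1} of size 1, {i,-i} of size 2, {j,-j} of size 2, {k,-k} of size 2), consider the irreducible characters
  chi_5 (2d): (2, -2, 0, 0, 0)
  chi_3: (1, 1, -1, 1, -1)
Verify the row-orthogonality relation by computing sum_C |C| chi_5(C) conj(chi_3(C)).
Sum = 0; so <chi_5, chi_3> = 0 (distinct irreducibles are orthogonal).

Reasoning: Compute term by term over conjugacy classes (|C| * chi_5(C) * conj(chi_3(C))):
  1*(2)*conj(1) + 1*(-2)*conj(1) + 2*(0)*conj(-1) + 2*(0)*conj(1) + 2*(0)*conj(-1)
  = (2) + (-2) + (0) + (0) + (0)
  = 0.
Dividing by |G| = 8 gives 0/8 = 0, matching the row-orthogonality relation <chi_5, chi_3> = [chi_5 = chi_3].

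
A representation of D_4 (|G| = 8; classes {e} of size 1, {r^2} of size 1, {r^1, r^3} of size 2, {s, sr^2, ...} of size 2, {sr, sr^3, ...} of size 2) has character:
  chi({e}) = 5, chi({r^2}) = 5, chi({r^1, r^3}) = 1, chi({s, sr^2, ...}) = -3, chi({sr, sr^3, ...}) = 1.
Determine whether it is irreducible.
Not irreducible (reducible): <chi, chi> = 9 > 1.

Argument: <chi, chi> = (1/|G|) sum_C |C| * |chi(C)|^2 = (1/8)[1*|5|^2 + 1*|5|^2 + 2*|1|^2 + 2*|-3|^2 + 2*|1|^2]
  = (1/8)[(25) + (25) + (2) + (18) + (2)] = 72/8 = 9.
A character is irreducible iff <chi, chi> = 1, so this representation is reducible.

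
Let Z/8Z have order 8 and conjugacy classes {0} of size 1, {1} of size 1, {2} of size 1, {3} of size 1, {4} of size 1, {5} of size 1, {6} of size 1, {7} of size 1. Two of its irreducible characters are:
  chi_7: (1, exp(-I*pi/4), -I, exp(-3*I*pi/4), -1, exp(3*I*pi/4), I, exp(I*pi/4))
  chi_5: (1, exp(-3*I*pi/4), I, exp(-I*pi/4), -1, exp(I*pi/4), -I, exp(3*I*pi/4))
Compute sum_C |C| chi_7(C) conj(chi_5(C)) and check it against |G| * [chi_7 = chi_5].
Sum = 0; so <chi_7, chi_5> = 0 (distinct irreducibles are orthogonal).

Justification: Compute term by term over conjugacy classes (|C| * chi_7(C) * conj(chi_5(C))):
  1*(1)*conj(1) + 1*(exp(-I*pi/4))*conj(exp(-3*I*pi/4)) + 1*(-I)*conj(I) + 1*(exp(-3*I*pi/4))*conj(exp(-I*pi/4)) + 1*(-1)*conj(-1) + 1*(exp(3*I*pi/4))*conj(exp(I*pi/4)) + 1*(I)*conj(-I) + 1*(exp(I*pi/4))*conj(exp(3*I*pi/4))
  = (1) + (I) + (-1) + (-I) + (1) + (I) + (-1) + (-I)
  = 0.
(Exp terms are combined using exp(i*s)*conj(exp(i*t)) = exp(i*(s-t)), and sums of them are collapsed using the identity that for every m > 1 the m distinct m-th roots of unity sum to 0, e.g. 1 + exp(2*I*pi/3) + exp(-2*I*pi/3) = 0.)
Dividing by |G| = 8 gives 0/8 = 0, matching the row-orthogonality relation <chi_7, chi_5> = [chi_7 = chi_5].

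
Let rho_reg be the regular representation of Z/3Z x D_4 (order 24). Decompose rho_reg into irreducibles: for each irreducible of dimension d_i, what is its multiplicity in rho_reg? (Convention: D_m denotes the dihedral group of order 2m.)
Each irreducible V_i of dimension d_i appears with multiplicity d_i, i.e. rho_reg = (direct sum over all irreducibles V_i) d_i V_i. The irreducible dimensions for Z/3Z x D_4 are 1, 1, 1, 1, 1, 1, 1, 1, 1, 1, 1, 1, 2, 2, 2: 12 irreducibles of dimension 1, each with multiplicity 1; 3 irreducibles of dimension 2, each with multiplicity 2. Total dimension 12*1*1 + 3*2*2 = 24 = |G|.

Justification: General theorem: in the regular representation of a finite group G, each irreducible appears with multiplicity equal to its dimension. Check: dim(rho_reg) = sum d_i^2 = 1 + 1 + 1 + 1 + 1 + 1 + 1 + 1 + 1 + 1 + 1 + 1 + 4 + 4 + 4 = 24 = |G|.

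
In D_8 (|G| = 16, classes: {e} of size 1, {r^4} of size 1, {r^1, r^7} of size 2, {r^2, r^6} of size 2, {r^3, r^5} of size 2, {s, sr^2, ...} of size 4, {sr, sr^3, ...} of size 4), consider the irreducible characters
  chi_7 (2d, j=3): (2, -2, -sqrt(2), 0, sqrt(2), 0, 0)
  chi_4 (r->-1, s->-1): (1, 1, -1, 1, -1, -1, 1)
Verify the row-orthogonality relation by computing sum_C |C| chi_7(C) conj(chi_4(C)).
Sum = 0; so <chi_7, chi_4> = 0 (distinct irreducibles are orthogonal).

Why: Compute term by term over conjugacy classes (|C| * chi_7(C) * conj(chi_4(C))):
  1*(2)*conj(1) + 1*(-2)*conj(1) + 2*(-sqrt(2))*conj(-1) + 2*(0)*conj(1) + 2*(sqrt(2))*conj(-1) + 4*(0)*conj(-1) + 4*(0)*conj(1)
  = (2) + (-2) + (2*sqrt(2)) + (0) + (-2*sqrt(2)) + (0) + (0)
  = 0.
Dividing by |G| = 16 gives 0/16 = 0, matching the row-orthogonality relation <chi_7, chi_4> = [chi_7 = chi_4].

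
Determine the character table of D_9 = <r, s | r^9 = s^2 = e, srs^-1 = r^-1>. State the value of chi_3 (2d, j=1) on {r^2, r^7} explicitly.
Conjugacy classes: {e} of size 1, {r^1, r^8} of size 2, {r^2, r^7} of size 2, {r^3, r^6} of size 2, {r^4, r^5} of size 2, {s, sr, ..., sr^8} of size 9.
Character table:
  irrep \ class              {e} (size 1)  {r^1, r^8} (size 2)  {r^2, r^7} (size 2)  {r^3, r^6} (size 2)  {r^4, r^5} (size 2)  {s, sr, ..., sr^8} (size 9)
  chi_1 (triv)               1             1                    1                    1                    1                    1                          
  chi_2 (sign: r->1, s->-1)  1             1                    1                    1                    1                    -1                         
  chi_3 (2d, j=1)            2             2*cos(2*pi/9)        2*cos(4*pi/9)        -1                   -2*cos(pi/9)         0                          
  chi_4 (2d, j=2)            2             2*cos(4*pi/9)        -2*cos(pi/9)         -1                   2*cos(2*pi/9)        0                          
  chi_5 (2d, j=3)            2             -1                   -1                   2                    -1                   0                          
  chi_6 (2d, j=4)            2             -2*cos(pi/9)         2*cos(2*pi/9)        -1                   2*cos(4*pi/9)        0                          

Spot check: chi_3 (2d, j=1) on {r^2, r^7} = 2*cos(4*pi/9).

Working: D_9 has order 2*9 = 18 with 6 conjugacy classes, hence 6 irreducibles. Sum of squared dims 1 + 1 + 4 + 4 + 4 + 4 = 18 = |G|. Linear characters come from the abelianisation; the 2-dimensional irreps have character r^k -> 2*cos(2*pi*j*k/9), reflections -> 0.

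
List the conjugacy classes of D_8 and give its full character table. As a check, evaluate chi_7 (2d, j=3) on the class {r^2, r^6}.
Conjugacy classes: {e} of size 1, {r^4} of size 1, {r^1, r^7} of size 2, {r^2, r^6} of size 2, {r^3, r^5} of size 2, {s, sr^2, ...} of size 4, {sr, sr^3, ...} of size 4.
Character table:
  irrep \ class              {e} (size 1)  {r^4} (size 1)  {r^1, r^7} (size 2)  {r^2, r^6} (size 2)  {r^3, r^5} (size 2)  {s, sr^2, ...} (size 4)  {sr, sr^3, ...} (size 4)
  chi_1 (triv)               1             1               1                    1                    1                    1                        1                       
  chi_2 (sign: r->1, s->-1)  1             1               1                    1                    1                    -1                       -1                      
  chi_3 (r->-1, s->1)        1             1               -1                   1                    -1                   1                        -1                      
  chi_4 (r->-1, s->-1)       1             1               -1                   1                    -1                   -1                       1                       
  chi_5 (2d, j=1)            2             -2              sqrt(2)              0                    -sqrt(2)             0                        0                       
  chi_6 (2d, j=2)            2             2               0                    -2                   0                    0                        0                       
  chi_7 (2d, j=3)            2             -2              -sqrt(2)             0                    sqrt(2)              0                        0                       

Spot check: chi_7 (2d, j=3) on {r^2, r^6} = 0.

Working: D_8 has order 2*8 = 16 with 7 conjugacy classes, hence 7 irreducibles. Sum of squared dims 1 + 1 + 1 + 1 + 4 + 4 + 4 = 16 = |G|. Linear characters come from the abelianisation; the 2-dimensional irreps have character r^k -> 2*cos(2*pi*j*k/8), reflections -> 0.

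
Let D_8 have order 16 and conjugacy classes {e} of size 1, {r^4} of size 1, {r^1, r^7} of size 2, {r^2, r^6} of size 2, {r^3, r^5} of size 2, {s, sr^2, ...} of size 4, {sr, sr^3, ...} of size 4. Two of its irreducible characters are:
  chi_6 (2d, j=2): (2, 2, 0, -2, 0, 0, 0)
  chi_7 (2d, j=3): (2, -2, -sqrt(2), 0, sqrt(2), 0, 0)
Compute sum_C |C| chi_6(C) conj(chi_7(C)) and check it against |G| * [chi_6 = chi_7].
Sum = 0; so <chi_6, chi_7> = 0 (distinct irreducibles are orthogonal).

Why: Compute term by term over conjugacy classes (|C| * chi_6(C) * conj(chi_7(C))):
  1*(2)*conj(2) + 1*(2)*conj(-2) + 2*(0)*conj(-sqrt(2)) + 2*(-2)*conj(0) + 2*(0)*conj(sqrt(2)) + 4*(0)*conj(0) + 4*(0)*conj(0)
  = (4) + (-4) + (0) + (0) + (0) + (0) + (0)
  = 0.
Dividing by |G| = 16 gives 0/16 = 0, matching the row-orthogonality relation <chi_6, chi_7> = [chi_6 = chi_7].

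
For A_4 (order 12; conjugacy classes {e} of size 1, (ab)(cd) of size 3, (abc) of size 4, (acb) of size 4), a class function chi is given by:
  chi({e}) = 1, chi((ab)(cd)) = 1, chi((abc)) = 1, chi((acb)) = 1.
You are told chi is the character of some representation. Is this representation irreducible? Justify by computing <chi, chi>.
Irreducible: <chi, chi> = 1.

Details: <chi, chi> = (1/|G|) sum_C |C| * |chi(C)|^2 = (1/12)[1*|1|^2 + 3*|1|^2 + 4*|1|^2 + 4*|1|^2]
  = (1/12)[(1) + (3) + (4) + (4)] = 12/12 = 1.
(Exp terms are combined using exp(i*s)*conj(exp(i*t)) = exp(i*(s-t)), and sums of them are collapsed using the identity that for every m > 1 the m distinct m-th roots of unity sum to 0, e.g. 1 + exp(2*I*pi/3) + exp(-2*I*pi/3) = 0.)
A character is irreducible iff <chi, chi> = 1, so this representation is irreducible.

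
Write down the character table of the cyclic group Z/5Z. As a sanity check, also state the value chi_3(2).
Character table of Z/5Z (irreps indexed chi_0,...,chi_4 with chi_k(m) = zeta_5^(k*m), zeta_5 = exp(2*pi*i/5)):
  irrep \ class  {0} (size 1)  {1} (size 1)    {2} (size 1)    {3} (size 1)    {4} (size 1)  
  chi_0          1             1               1               1               1             
  chi_1          1             exp(2*I*pi/5)   exp(4*I*pi/5)   exp(-4*I*pi/5)  exp(-2*I*pi/5)
  chi_2          1             exp(4*I*pi/5)   exp(-2*I*pi/5)  exp(2*I*pi/5)   exp(-4*I*pi/5)
  chi_3          1             exp(-4*I*pi/5)  exp(2*I*pi/5)   exp(-2*I*pi/5)  exp(4*I*pi/5) 
  chi_4          1             exp(-2*I*pi/5)  exp(-4*I*pi/5)  exp(4*I*pi/5)   exp(2*I*pi/5) 

Spot check: chi_3(2) = zeta_5^(3*2) = zeta_5^6 = exp(2*I*pi/5).

Justification: Z/5Z is abelian, so all 5 irreducible complex representations are 1-dimensional. They are given by chi_k(m) = zeta_5^(k*m) for k = 0,...,4. Row orthogonality: sum_m chi_k(m) conj(chi_l(m)) = 5 * [k = l].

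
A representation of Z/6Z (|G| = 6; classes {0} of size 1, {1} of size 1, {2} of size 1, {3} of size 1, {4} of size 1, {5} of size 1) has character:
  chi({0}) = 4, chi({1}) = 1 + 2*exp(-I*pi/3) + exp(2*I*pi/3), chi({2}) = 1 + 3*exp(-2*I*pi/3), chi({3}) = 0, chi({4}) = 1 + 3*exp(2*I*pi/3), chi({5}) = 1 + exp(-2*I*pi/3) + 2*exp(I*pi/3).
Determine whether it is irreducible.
Not irreducible (reducible): <chi, chi> = 6 > 1.

Details: <chi, chi> = (1/|G|) sum_C |C| * |chi(C)|^2 = (1/6)[1*|4|^2 + 1*|1 + 2*exp(-I*pi/3) + exp(2*I*pi/3)|^2 + 1*|1 + 3*exp(-2*I*pi/3)|^2 + 1*|0|^2 + 1*|1 + 3*exp(2*I*pi/3)|^2 + 1*|1 + exp(-2*I*pi/3) + 2*exp(I*pi/3)|^2]
  = (1/6)[(16) + (3) + (7) + (0) + (7) + (3)] = 36/6 = 6.
(Exp terms are combined using exp(i*s)*conj(exp(i*t)) = exp(i*(s-t)), and sums of them are collapsed using the identity that for every m > 1 the m distinct m-th roots of unity sum to 0, e.g. 1 + exp(2*I*pi/3) + exp(-2*I*pi/3) = 0.)
A character is irreducible iff <chi, chi> = 1, so this representation is reducible.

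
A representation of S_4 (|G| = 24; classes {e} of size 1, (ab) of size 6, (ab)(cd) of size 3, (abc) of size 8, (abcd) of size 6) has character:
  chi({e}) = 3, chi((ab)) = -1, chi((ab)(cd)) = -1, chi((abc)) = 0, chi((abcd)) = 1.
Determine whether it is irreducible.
Irreducible: <chi, chi> = 1.

<chi, chi> = (1/|G|) sum_C |C| * |chi(C)|^2 = (1/24)[1*|3|^2 + 6*|-1|^2 + 3*|-1|^2 + 8*|0|^2 + 6*|1|^2]
  = (1/24)[(9) + (6) + (3) + (0) + (6)] = 24/24 = 1.
A character is irreducible iff <chi, chi> = 1, so this representation is irreducible.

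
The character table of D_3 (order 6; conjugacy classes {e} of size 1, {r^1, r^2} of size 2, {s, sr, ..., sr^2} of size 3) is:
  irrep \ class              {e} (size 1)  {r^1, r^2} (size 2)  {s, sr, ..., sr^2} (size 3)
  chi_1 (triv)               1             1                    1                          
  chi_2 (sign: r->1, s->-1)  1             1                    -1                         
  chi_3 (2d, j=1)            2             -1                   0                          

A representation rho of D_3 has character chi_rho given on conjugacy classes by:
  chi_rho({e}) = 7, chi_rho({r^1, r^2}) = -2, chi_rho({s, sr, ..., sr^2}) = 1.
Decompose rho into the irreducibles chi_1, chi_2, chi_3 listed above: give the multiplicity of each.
Multiplicities: chi_1: 1, chi_2: 0, chi_3: 3.

Reasoning: Use <chi_rho, chi> = (1/|G|) sum_C |C| * chi_rho(C) * conj(chi(C)) with |G| = 6 for each irreducible chi in the table:
  <chi_rho, chi_1> = (1/6)[1*(7)*conj(1) + 2*(-2)*conj(1) + 3*(1)*conj(1)]
      = (1/6)[(7) + (-4) + (3)] = 6/6 = 1
  <chi_rho, chi_2> = (1/6)[1*(7)*conj(1) + 2*(-2)*conj(1) + 3*(1)*conj(-1)]
      = (1/6)[(7) + (-4) + (-3)] = 0/6 = 0
  <chi_rho, chi_3> = (1/6)[1*(7)*conj(2) + 2*(-2)*conj(-1) + 3*(1)*conj(0)]
      = (1/6)[(14) + (4) + (0)] = 18/6 = 3
Dimension check: dim(rho) = sum (mult * dim) = 1*1 + 0*1 + 3*2 = 7 = chi_rho(e) = 7.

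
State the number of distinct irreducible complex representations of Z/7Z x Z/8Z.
56

The number of irreducible complex representations of a finite group equals its number of conjugacy classes. Z/7Z x Z/8Z is abelian of order 56, so every element is its own conjugacy class: 56 classes, so Z/7Z x Z/8Z (order 56) has exactly 56 irreducible complex representations.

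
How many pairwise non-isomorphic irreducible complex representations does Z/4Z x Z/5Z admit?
20

Solution. The number of irreducible complex representations of a finite group equals its number of conjugacy classes. Z/4Z x Z/5Z is abelian of order 20, so every element is its own conjugacy class: 20 classes, so Z/4Z x Z/5Z (order 20) has exactly 20 irreducible complex representations.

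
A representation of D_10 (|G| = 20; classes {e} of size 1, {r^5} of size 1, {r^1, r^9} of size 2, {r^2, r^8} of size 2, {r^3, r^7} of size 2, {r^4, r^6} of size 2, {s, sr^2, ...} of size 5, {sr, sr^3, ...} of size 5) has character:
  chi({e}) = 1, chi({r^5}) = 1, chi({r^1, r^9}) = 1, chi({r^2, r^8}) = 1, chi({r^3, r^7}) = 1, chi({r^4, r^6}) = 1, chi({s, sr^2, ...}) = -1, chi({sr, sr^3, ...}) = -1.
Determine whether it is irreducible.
Irreducible: <chi, chi> = 1.

Derivation: <chi, chi> = (1/|G|) sum_C |C| * |chi(C)|^2 = (1/20)[1*|1|^2 + 1*|1|^2 + 2*|1|^2 + 2*|1|^2 + 2*|1|^2 + 2*|1|^2 + 5*|-1|^2 + 5*|-1|^2]
  = (1/20)[(1) + (1) + (2) + (2) + (2) + (2) + (5) + (5)] = 20/20 = 1.
A character is irreducible iff <chi, chi> = 1, so this representation is irreducible.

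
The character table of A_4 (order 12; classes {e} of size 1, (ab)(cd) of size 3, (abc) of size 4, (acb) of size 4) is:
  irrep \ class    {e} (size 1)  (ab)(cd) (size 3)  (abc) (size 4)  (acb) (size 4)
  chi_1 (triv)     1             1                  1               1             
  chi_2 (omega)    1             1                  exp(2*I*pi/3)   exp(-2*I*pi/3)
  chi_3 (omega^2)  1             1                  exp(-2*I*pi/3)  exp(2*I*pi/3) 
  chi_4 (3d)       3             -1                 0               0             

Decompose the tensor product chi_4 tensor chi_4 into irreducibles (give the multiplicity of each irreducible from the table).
chi_4 tensor chi_4 = chi_1 + chi_2 + chi_3 + 2*chi_4 (all other irreducibles have multiplicity 0).

Justification: The character of a tensor product is the pointwise product (chi_4 * chi_4)(C) = chi_4(C) * chi_4(C):
  {e}: (3)*(3), (ab)(cd): (-1)*(-1), (abc): (0)*(0), (acb): (0)*(0)
so (chi_4 * chi_4) takes values
  {e} -> 9, (ab)(cd) -> 1, (abc) -> 0, (acb) -> 0.
Now take the inner product of this character with each irreducible chi from the table, <chi_4*chi_4, chi> = (1/12) sum_C |C| (chi_4*chi_4)(C) conj(chi(C)):
  <chi_4*chi_4, chi_1> = (1/12)[1*(9)*conj(1) + 3*(1)*conj(1) + 4*(0)*conj(1) + 4*(0)*conj(1)]
      = (1/12)[(9) + (3) + (0) + (0)] = 12/12 = 1
  <chi_4*chi_4, chi_2> = (1/12)[1*(9)*conj(1) + 3*(1)*conj(1) + 4*(0)*conj(exp(2*I*pi/3)) + 4*(0)*conj(exp(-2*I*pi/3))]
      = (1/12)[(9) + (3) + (0) + (0)] = 12/12 = 1
  <chi_4*chi_4, chi_3> = (1/12)[1*(9)*conj(1) + 3*(1)*conj(1) + 4*(0)*conj(exp(-2*I*pi/3)) + 4*(0)*conj(exp(2*I*pi/3))]
      = (1/12)[(9) + (3) + (0) + (0)] = 12/12 = 1
  <chi_4*chi_4, chi_4> = (1/12)[1*(9)*conj(3) + 3*(1)*conj(-1) + 4*(0)*conj(0) + 4*(0)*conj(0)]
      = (1/12)[(27) + (-3) + (0) + (0)] = 24/12 = 2
(Exp terms are combined using exp(i*s)*conj(exp(i*t)) = exp(i*(s-t)), and sums of them are collapsed using the identity that for every m > 1 the m distinct m-th roots of unity sum to 0, e.g. 1 + exp(2*I*pi/3) + exp(-2*I*pi/3) = 0.)
Hence the multiplicities are chi_1: 1, chi_2: 1, chi_3: 1, chi_4: 2. Dimension check: dim(chi_4)*dim(chi_4) = 3*3 = 9 and sum (mult * dim) = 1*1 + 1*1 + 1*1 + 2*3 = 9.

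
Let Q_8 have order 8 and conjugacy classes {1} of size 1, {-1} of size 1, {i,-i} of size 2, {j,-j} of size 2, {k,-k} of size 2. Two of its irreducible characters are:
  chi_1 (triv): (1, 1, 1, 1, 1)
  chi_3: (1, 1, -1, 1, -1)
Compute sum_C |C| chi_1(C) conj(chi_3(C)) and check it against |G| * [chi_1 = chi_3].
Sum = 0; so <chi_1, chi_3> = 0 (distinct irreducibles are orthogonal).

Compute term by term over conjugacy classes (|C| * chi_1(C) * conj(chi_3(C))):
  1*(1)*conj(1) + 1*(1)*conj(1) + 2*(1)*conj(-1) + 2*(1)*conj(1) + 2*(1)*conj(-1)
  = (1) + (1) + (-2) + (2) + (-2)
  = 0.
Dividing by |G| = 8 gives 0/8 = 0, matching the row-orthogonality relation <chi_1, chi_3> = [chi_1 = chi_3].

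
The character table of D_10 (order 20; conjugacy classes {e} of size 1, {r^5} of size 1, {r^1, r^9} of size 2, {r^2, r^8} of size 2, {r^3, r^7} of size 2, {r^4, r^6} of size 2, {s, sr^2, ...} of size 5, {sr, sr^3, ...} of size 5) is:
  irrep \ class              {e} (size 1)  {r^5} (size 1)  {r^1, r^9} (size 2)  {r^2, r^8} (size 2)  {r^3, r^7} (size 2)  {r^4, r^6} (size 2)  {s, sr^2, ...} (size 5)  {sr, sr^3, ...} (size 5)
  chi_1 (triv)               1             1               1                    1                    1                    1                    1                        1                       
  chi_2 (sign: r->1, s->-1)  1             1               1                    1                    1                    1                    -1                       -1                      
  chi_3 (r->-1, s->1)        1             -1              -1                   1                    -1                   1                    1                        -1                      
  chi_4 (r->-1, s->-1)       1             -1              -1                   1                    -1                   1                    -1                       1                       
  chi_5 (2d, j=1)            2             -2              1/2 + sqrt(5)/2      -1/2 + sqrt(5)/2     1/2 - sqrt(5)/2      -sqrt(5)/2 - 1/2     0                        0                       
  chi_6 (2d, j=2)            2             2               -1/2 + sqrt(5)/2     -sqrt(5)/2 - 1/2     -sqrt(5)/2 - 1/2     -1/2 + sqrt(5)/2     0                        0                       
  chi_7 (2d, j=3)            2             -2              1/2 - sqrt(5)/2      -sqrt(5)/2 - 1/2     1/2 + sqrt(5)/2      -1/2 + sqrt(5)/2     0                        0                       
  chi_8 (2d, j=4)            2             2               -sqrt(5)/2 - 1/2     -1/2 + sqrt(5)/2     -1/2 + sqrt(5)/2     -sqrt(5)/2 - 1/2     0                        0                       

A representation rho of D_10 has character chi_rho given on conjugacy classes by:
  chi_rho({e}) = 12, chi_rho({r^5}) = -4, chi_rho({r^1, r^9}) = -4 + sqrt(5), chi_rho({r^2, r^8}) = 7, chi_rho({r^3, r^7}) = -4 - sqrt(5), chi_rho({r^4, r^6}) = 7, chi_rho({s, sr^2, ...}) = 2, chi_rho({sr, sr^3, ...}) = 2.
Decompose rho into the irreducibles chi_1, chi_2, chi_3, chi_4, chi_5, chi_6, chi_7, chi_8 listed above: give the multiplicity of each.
Multiplicities: chi_1: 2, chi_2: 0, chi_3: 3, chi_4: 3, chi_5: 1, chi_6: 1, chi_7: 0, chi_8: 0.

Details: Use <chi_rho, chi> = (1/|G|) sum_C |C| * chi_rho(C) * conj(chi(C)) with |G| = 20 for each irreducible chi in the table:
  <chi_rho, chi_1> = (1/20)[1*(12)*conj(1) + 1*(-4)*conj(1) + 2*(-4 + sqrt(5))*conj(1) + 2*(7)*conj(1) + 2*(-4 - sqrt(5))*conj(1) + 2*(7)*conj(1) + 5*(2)*conj(1) + 5*(2)*conj(1)]
      = (1/20)[(12) + (-4) + (-8 + 2*sqrt(5)) + (14) + (-8 - 2*sqrt(5)) + (14) + (10) + (10)] = 40/20 = 2
  <chi_rho, chi_2> = (1/20)[1*(12)*conj(1) + 1*(-4)*conj(1) + 2*(-4 + sqrt(5))*conj(1) + 2*(7)*conj(1) + 2*(-4 - sqrt(5))*conj(1) + 2*(7)*conj(1) + 5*(2)*conj(-1) + 5*(2)*conj(-1)]
      = (1/20)[(12) + (-4) + (-8 + 2*sqrt(5)) + (14) + (-8 - 2*sqrt(5)) + (14) + (-10) + (-10)] = 0/20 = 0
  <chi_rho, chi_3> = (1/20)[1*(12)*conj(1) + 1*(-4)*conj(-1) + 2*(-4 + sqrt(5))*conj(-1) + 2*(7)*conj(1) + 2*(-4 - sqrt(5))*conj(-1) + 2*(7)*conj(1) + 5*(2)*conj(1) + 5*(2)*conj(-1)]
      = (1/20)[(12) + (4) + (8 - 2*sqrt(5)) + (14) + (2*sqrt(5) + 8) + (14) + (10) + (-10)] = 60/20 = 3
  <chi_rho, chi_4> = (1/20)[1*(12)*conj(1) + 1*(-4)*conj(-1) + 2*(-4 + sqrt(5))*conj(-1) + 2*(7)*conj(1) + 2*(-4 - sqrt(5))*conj(-1) + 2*(7)*conj(1) + 5*(2)*conj(-1) + 5*(2)*conj(1)]
      = (1/20)[(12) + (4) + (8 - 2*sqrt(5)) + (14) + (2*sqrt(5) + 8) + (14) + (-10) + (10)] = 60/20 = 3
  <chi_rho, chi_5> = (1/20)[1*(12)*conj(2) + 1*(-4)*conj(-2) + 2*(-4 + sqrt(5))*conj(1/2 + sqrt(5)/2) + 2*(7)*conj(-1/2 + sqrt(5)/2) + 2*(-4 - sqrt(5))*conj(1/2 - sqrt(5)/2) + 2*(7)*conj(-sqrt(5)/2 - 1/2) + 5*(2)*conj(0) + 5*(2)*conj(0)]
      = (1/20)[(24) + (8) + (1 - 3*sqrt(5)) + (-7 + 7*sqrt(5)) + (1 + 3*sqrt(5)) + (-7*sqrt(5) - 7) + (0) + (0)] = 20/20 = 1
  <chi_rho, chi_6> = (1/20)[1*(12)*conj(2) + 1*(-4)*conj(2) + 2*(-4 + sqrt(5))*conj(-1/2 + sqrt(5)/2) + 2*(7)*conj(-sqrt(5)/2 - 1/2) + 2*(-4 - sqrt(5))*conj(-sqrt(5)/2 - 1/2) + 2*(7)*conj(-1/2 + sqrt(5)/2) + 5*(2)*conj(0) + 5*(2)*conj(0)]
      = (1/20)[(24) + (-8) + (9 - 5*sqrt(5)) + (-7*sqrt(5) - 7) + (9 + 5*sqrt(5)) + (-7 + 7*sqrt(5)) + (0) + (0)] = 20/20 = 1
  <chi_rho, chi_7> = (1/20)[1*(12)*conj(2) + 1*(-4)*conj(-2) + 2*(-4 + sqrt(5))*conj(1/2 - sqrt(5)/2) + 2*(7)*conj(-sqrt(5)/2 - 1/2) + 2*(-4 - sqrt(5))*conj(1/2 + sqrt(5)/2) + 2*(7)*conj(-1/2 + sqrt(5)/2) + 5*(2)*conj(0) + 5*(2)*conj(0)]
      = (1/20)[(24) + (8) + (-9 + 5*sqrt(5)) + (-7*sqrt(5) - 7) + (-5*sqrt(5) - 9) + (-7 + 7*sqrt(5)) + (0) + (0)] = 0/20 = 0
  <chi_rho, chi_8> = (1/20)[1*(12)*conj(2) + 1*(-4)*conj(2) + 2*(-4 + sqrt(5))*conj(-sqrt(5)/2 - 1/2) + 2*(7)*conj(-1/2 + sqrt(5)/2) + 2*(-4 - sqrt(5))*conj(-1/2 + sqrt(5)/2) + 2*(7)*conj(-sqrt(5)/2 - 1/2) + 5*(2)*conj(0) + 5*(2)*conj(0)]
      = (1/20)[(24) + (-8) + (-1 + 3*sqrt(5)) + (-7 + 7*sqrt(5)) + (-3*sqrt(5) - 1) + (-7*sqrt(5) - 7) + (0) + (0)] = 0/20 = 0
Dimension check: dim(rho) = sum (mult * dim) = 2*1 + 0*1 + 3*1 + 3*1 + 1*2 + 1*2 + 0*2 + 0*2 = 12 = chi_rho(e) = 12.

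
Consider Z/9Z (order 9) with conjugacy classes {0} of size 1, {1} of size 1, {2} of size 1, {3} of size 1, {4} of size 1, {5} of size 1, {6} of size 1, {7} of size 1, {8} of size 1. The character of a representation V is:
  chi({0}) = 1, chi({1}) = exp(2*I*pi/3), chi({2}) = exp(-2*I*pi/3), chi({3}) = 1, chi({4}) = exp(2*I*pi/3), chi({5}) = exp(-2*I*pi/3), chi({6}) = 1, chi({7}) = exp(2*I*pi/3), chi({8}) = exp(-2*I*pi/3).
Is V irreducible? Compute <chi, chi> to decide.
Irreducible: <chi, chi> = 1.

Why: <chi, chi> = (1/|G|) sum_C |C| * |chi(C)|^2 = (1/9)[1*|1|^2 + 1*|exp(2*I*pi/3)|^2 + 1*|exp(-2*I*pi/3)|^2 + 1*|1|^2 + 1*|exp(2*I*pi/3)|^2 + 1*|exp(-2*I*pi/3)|^2 + 1*|1|^2 + 1*|exp(2*I*pi/3)|^2 + 1*|exp(-2*I*pi/3)|^2]
  = (1/9)[(1) + (1) + (1) + (1) + (1) + (1) + (1) + (1) + (1)] = 9/9 = 1.
(Exp terms are combined using exp(i*s)*conj(exp(i*t)) = exp(i*(s-t)), and sums of them are collapsed using the identity that for every m > 1 the m distinct m-th roots of unity sum to 0, e.g. 1 + exp(2*I*pi/3) + exp(-2*I*pi/3) = 0.)
A character is irreducible iff <chi, chi> = 1, so this representation is irreducible.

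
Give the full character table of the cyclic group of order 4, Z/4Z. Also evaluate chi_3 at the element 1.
Character table of Z/4Z (irreps indexed chi_0,...,chi_3 with chi_k(m) = zeta_4^(k*m), zeta_4 = exp(2*pi*i/4)):
  irrep \ class  {0} (size 1)  {1} (size 1)  {2} (size 1)  {3} (size 1)
  chi_0          1             1             1             1           
  chi_1          1             I             -1            -I          
  chi_2          1             -1            1             -1          
  chi_3          1             -I            -1            I           

Spot check: chi_3(1) = zeta_4^(3*1) = zeta_4^3 = -I.

Why: Z/4Z is abelian, so all 4 irreducible complex representations are 1-dimensional. They are given by chi_k(m) = zeta_4^(k*m) for k = 0,...,3. Row orthogonality: sum_m chi_k(m) conj(chi_l(m)) = 4 * [k = l].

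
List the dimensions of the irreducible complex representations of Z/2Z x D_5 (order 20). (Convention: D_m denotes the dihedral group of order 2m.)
Dimensions: 1, 1, 1, 1, 2, 2, 2, 2

Details: There are 8 irreducibles (= number of conjugacy classes). Their dimensions d_i satisfy sum d_i^2 = |G| = 20: 1 + 1 + 1 + 1 + 4 + 4 + 4 + 4 = 20. (For the product with Z/2Z: each of the 2 1-dim characters of Z/2Z tensors with each irrep of D_5, giving 2 copies of each D_5-dimension.)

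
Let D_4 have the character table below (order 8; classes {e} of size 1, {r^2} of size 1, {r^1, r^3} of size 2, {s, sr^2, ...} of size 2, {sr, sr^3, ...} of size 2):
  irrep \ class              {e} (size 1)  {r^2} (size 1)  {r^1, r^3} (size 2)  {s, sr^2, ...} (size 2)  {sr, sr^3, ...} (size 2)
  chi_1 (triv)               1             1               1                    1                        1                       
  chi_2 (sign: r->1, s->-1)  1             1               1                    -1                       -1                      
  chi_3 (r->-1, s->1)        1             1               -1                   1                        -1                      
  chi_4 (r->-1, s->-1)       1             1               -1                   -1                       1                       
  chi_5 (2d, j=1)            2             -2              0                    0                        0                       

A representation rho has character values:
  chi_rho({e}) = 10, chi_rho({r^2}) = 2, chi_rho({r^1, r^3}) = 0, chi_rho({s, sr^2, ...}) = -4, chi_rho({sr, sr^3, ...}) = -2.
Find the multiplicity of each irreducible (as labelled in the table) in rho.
Multiplicities: chi_1: 0, chi_2: 3, chi_3: 1, chi_4: 2, chi_5: 2.

Explanation: Use <chi_rho, chi> = (1/|G|) sum_C |C| * chi_rho(C) * conj(chi(C)) with |G| = 8 for each irreducible chi in the table:
  <chi_rho, chi_1> = (1/8)[1*(10)*conj(1) + 1*(2)*conj(1) + 2*(0)*conj(1) + 2*(-4)*conj(1) + 2*(-2)*conj(1)]
      = (1/8)[(10) + (2) + (0) + (-8) + (-4)] = 0/8 = 0
  <chi_rho, chi_2> = (1/8)[1*(10)*conj(1) + 1*(2)*conj(1) + 2*(0)*conj(1) + 2*(-4)*conj(-1) + 2*(-2)*conj(-1)]
      = (1/8)[(10) + (2) + (0) + (8) + (4)] = 24/8 = 3
  <chi_rho, chi_3> = (1/8)[1*(10)*conj(1) + 1*(2)*conj(1) + 2*(0)*conj(-1) + 2*(-4)*conj(1) + 2*(-2)*conj(-1)]
      = (1/8)[(10) + (2) + (0) + (-8) + (4)] = 8/8 = 1
  <chi_rho, chi_4> = (1/8)[1*(10)*conj(1) + 1*(2)*conj(1) + 2*(0)*conj(-1) + 2*(-4)*conj(-1) + 2*(-2)*conj(1)]
      = (1/8)[(10) + (2) + (0) + (8) + (-4)] = 16/8 = 2
  <chi_rho, chi_5> = (1/8)[1*(10)*conj(2) + 1*(2)*conj(-2) + 2*(0)*conj(0) + 2*(-4)*conj(0) + 2*(-2)*conj(0)]
      = (1/8)[(20) + (-4) + (0) + (0) + (0)] = 16/8 = 2
Dimension check: dim(rho) = sum (mult * dim) = 0*1 + 3*1 + 1*1 + 2*1 + 2*2 = 10 = chi_rho(e) = 10.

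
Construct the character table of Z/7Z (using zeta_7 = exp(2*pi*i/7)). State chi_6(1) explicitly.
Character table of Z/7Z (irreps indexed chi_0,...,chi_6 with chi_k(m) = zeta_7^(k*m), zeta_7 = exp(2*pi*i/7)):
  irrep \ class  {0} (size 1)  {1} (size 1)    {2} (size 1)    {3} (size 1)    {4} (size 1)    {5} (size 1)    {6} (size 1)  
  chi_0          1             1               1               1               1               1               1             
  chi_1          1             exp(2*I*pi/7)   exp(4*I*pi/7)   exp(6*I*pi/7)   exp(-6*I*pi/7)  exp(-4*I*pi/7)  exp(-2*I*pi/7)
  chi_2          1             exp(4*I*pi/7)   exp(-6*I*pi/7)  exp(-2*I*pi/7)  exp(2*I*pi/7)   exp(6*I*pi/7)   exp(-4*I*pi/7)
  chi_3          1             exp(6*I*pi/7)   exp(-2*I*pi/7)  exp(4*I*pi/7)   exp(-4*I*pi/7)  exp(2*I*pi/7)   exp(-6*I*pi/7)
  chi_4          1             exp(-6*I*pi/7)  exp(2*I*pi/7)   exp(-4*I*pi/7)  exp(4*I*pi/7)   exp(-2*I*pi/7)  exp(6*I*pi/7) 
  chi_5          1             exp(-4*I*pi/7)  exp(6*I*pi/7)   exp(2*I*pi/7)   exp(-2*I*pi/7)  exp(-6*I*pi/7)  exp(4*I*pi/7) 
  chi_6          1             exp(-2*I*pi/7)  exp(-4*I*pi/7)  exp(-6*I*pi/7)  exp(6*I*pi/7)   exp(4*I*pi/7)   exp(2*I*pi/7) 

Spot check: chi_6(1) = zeta_7^(6*1) = zeta_7^6 = exp(-2*I*pi/7).

Why: Z/7Z is abelian, so all 7 irreducible complex representations are 1-dimensional. They are given by chi_k(m) = zeta_7^(k*m) for k = 0,...,6. Row orthogonality: sum_m chi_k(m) conj(chi_l(m)) = 7 * [k = l].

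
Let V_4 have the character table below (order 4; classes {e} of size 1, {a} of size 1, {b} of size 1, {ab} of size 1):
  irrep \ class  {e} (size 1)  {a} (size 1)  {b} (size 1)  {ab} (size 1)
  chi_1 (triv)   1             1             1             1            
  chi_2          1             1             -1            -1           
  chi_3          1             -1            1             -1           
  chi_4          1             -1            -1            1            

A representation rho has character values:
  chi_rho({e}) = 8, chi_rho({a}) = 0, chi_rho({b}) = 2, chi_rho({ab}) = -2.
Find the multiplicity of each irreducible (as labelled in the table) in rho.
Multiplicities: chi_1: 2, chi_2: 2, chi_3: 3, chi_4: 1.

Argument: Use <chi_rho, chi> = (1/|G|) sum_C |C| * chi_rho(C) * conj(chi(C)) with |G| = 4 for each irreducible chi in the table:
  <chi_rho, chi_1> = (1/4)[1*(8)*conj(1) + 1*(0)*conj(1) + 1*(2)*conj(1) + 1*(-2)*conj(1)]
      = (1/4)[(8) + (0) + (2) + (-2)] = 8/4 = 2
  <chi_rho, chi_2> = (1/4)[1*(8)*conj(1) + 1*(0)*conj(1) + 1*(2)*conj(-1) + 1*(-2)*conj(-1)]
      = (1/4)[(8) + (0) + (-2) + (2)] = 8/4 = 2
  <chi_rho, chi_3> = (1/4)[1*(8)*conj(1) + 1*(0)*conj(-1) + 1*(2)*conj(1) + 1*(-2)*conj(-1)]
      = (1/4)[(8) + (0) + (2) + (2)] = 12/4 = 3
  <chi_rho, chi_4> = (1/4)[1*(8)*conj(1) + 1*(0)*conj(-1) + 1*(2)*conj(-1) + 1*(-2)*conj(1)]
      = (1/4)[(8) + (0) + (-2) + (-2)] = 4/4 = 1
Dimension check: dim(rho) = sum (mult * dim) = 2*1 + 2*1 + 3*1 + 1*1 = 8 = chi_rho(e) = 8.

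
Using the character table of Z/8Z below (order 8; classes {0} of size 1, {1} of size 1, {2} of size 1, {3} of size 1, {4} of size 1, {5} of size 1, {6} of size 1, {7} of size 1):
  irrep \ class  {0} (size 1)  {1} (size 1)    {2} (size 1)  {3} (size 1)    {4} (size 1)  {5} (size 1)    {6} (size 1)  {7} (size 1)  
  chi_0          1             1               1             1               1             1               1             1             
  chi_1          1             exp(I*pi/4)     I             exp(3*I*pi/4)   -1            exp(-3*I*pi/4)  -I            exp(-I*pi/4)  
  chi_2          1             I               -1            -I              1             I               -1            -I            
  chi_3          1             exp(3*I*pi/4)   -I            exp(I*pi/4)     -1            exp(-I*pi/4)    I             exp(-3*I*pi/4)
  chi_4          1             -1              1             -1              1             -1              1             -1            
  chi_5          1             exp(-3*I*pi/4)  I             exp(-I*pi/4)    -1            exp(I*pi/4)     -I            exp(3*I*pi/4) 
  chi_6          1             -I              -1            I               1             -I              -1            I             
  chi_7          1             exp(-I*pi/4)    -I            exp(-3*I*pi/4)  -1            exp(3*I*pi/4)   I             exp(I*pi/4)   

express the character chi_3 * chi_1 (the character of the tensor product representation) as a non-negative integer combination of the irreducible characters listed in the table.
chi_3 tensor chi_1 = chi_4 (all other irreducibles have multiplicity 0).

Details: The character of a tensor product is the pointwise product (chi_3 * chi_1)(C) = chi_3(C) * chi_1(C):
  {0}: (1)*(1), {1}: (exp(3*I*pi/4))*(exp(I*pi/4)), {2}: (-I)*(I), {3}: (exp(I*pi/4))*(exp(3*I*pi/4)), {4}: (-1)*(-1), {5}: (exp(-I*pi/4))*(exp(-3*I*pi/4)), {6}: (I)*(-I), {7}: (exp(-3*I*pi/4))*(exp(-I*pi/4))
so (chi_3 * chi_1) takes values
  {0} -> 1, {1} -> -1, {2} -> 1, {3} -> -1, {4} -> 1, {5} -> -1, {6} -> 1, {7} -> -1.
Now take the inner product of this character with each irreducible chi from the table, <chi_3*chi_1, chi> = (1/8) sum_C |C| (chi_3*chi_1)(C) conj(chi(C)):
  <chi_3*chi_1, chi_0> = (1/8)[1*(1)*conj(1) + 1*(-1)*conj(1) + 1*(1)*conj(1) + 1*(-1)*conj(1) + 1*(1)*conj(1) + 1*(-1)*conj(1) + 1*(1)*conj(1) + 1*(-1)*conj(1)]
      = (1/8)[(1) + (-1) + (1) + (-1) + (1) + (-1) + (1) + (-1)] = 0/8 = 0
  <chi_3*chi_1, chi_1> = (1/8)[1*(1)*conj(1) + 1*(-1)*conj(exp(I*pi/4)) + 1*(1)*conj(I) + 1*(-1)*conj(exp(3*I*pi/4)) + 1*(1)*conj(-1) + 1*(-1)*conj(exp(-3*I*pi/4)) + 1*(1)*conj(-I) + 1*(-1)*conj(exp(-I*pi/4))]
      = (1/8)[(1) + (-exp(-I*pi/4)) + (-I) + (-exp(-3*I*pi/4)) + (-1) + (-exp(3*I*pi/4)) + (I) + (-exp(I*pi/4))] = 0/8 = 0
  <chi_3*chi_1, chi_2> = (1/8)[1*(1)*conj(1) + 1*(-1)*conj(I) + 1*(1)*conj(-1) + 1*(-1)*conj(-I) + 1*(1)*conj(1) + 1*(-1)*conj(I) + 1*(1)*conj(-1) + 1*(-1)*conj(-I)]
      = (1/8)[(1) + (I) + (-1) + (-I) + (1) + (I) + (-1) + (-I)] = 0/8 = 0
  <chi_3*chi_1, chi_3> = (1/8)[1*(1)*conj(1) + 1*(-1)*conj(exp(3*I*pi/4)) + 1*(1)*conj(-I) + 1*(-1)*conj(exp(I*pi/4)) + 1*(1)*conj(-1) + 1*(-1)*conj(exp(-I*pi/4)) + 1*(1)*conj(I) + 1*(-1)*conj(exp(-3*I*pi/4))]
      = (1/8)[(1) + (-exp(-3*I*pi/4)) + (I) + (-exp(-I*pi/4)) + (-1) + (-exp(I*pi/4)) + (-I) + (-exp(3*I*pi/4))] = 0/8 = 0
  <chi_3*chi_1, chi_4> = (1/8)[1*(1)*conj(1) + 1*(-1)*conj(-1) + 1*(1)*conj(1) + 1*(-1)*conj(-1) + 1*(1)*conj(1) + 1*(-1)*conj(-1) + 1*(1)*conj(1) + 1*(-1)*conj(-1)]
      = (1/8)[(1) + (1) + (1) + (1) + (1) + (1) + (1) + (1)] = 8/8 = 1
  <chi_3*chi_1, chi_5> = (1/8)[1*(1)*conj(1) + 1*(-1)*conj(exp(-3*I*pi/4)) + 1*(1)*conj(I) + 1*(-1)*conj(exp(-I*pi/4)) + 1*(1)*conj(-1) + 1*(-1)*conj(exp(I*pi/4)) + 1*(1)*conj(-I) + 1*(-1)*conj(exp(3*I*pi/4))]
      = (1/8)[(1) + (-exp(3*I*pi/4)) + (-I) + (-exp(I*pi/4)) + (-1) + (-exp(-I*pi/4)) + (I) + (-exp(-3*I*pi/4))] = 0/8 = 0
  <chi_3*chi_1, chi_6> = (1/8)[1*(1)*conj(1) + 1*(-1)*conj(-I) + 1*(1)*conj(-1) + 1*(-1)*conj(I) + 1*(1)*conj(1) + 1*(-1)*conj(-I) + 1*(1)*conj(-1) + 1*(-1)*conj(I)]
      = (1/8)[(1) + (-I) + (-1) + (I) + (1) + (-I) + (-1) + (I)] = 0/8 = 0
  <chi_3*chi_1, chi_7> = (1/8)[1*(1)*conj(1) + 1*(-1)*conj(exp(-I*pi/4)) + 1*(1)*conj(-I) + 1*(-1)*conj(exp(-3*I*pi/4)) + 1*(1)*conj(-1) + 1*(-1)*conj(exp(3*I*pi/4)) + 1*(1)*conj(I) + 1*(-1)*conj(exp(I*pi/4))]
      = (1/8)[(1) + (-exp(I*pi/4)) + (I) + (-exp(3*I*pi/4)) + (-1) + (-exp(-3*I*pi/4)) + (-I) + (-exp(-I*pi/4))] = 0/8 = 0
(Exp terms are combined using exp(i*s)*conj(exp(i*t)) = exp(i*(s-t)), and sums of them are collapsed using the identity that for every m > 1 the m distinct m-th roots of unity sum to 0, e.g. 1 + exp(2*I*pi/3) + exp(-2*I*pi/3) = 0.)
Hence the multiplicities are chi_4: 1. Dimension check: dim(chi_3)*dim(chi_1) = 1*1 = 1 and sum (mult * dim) = 1*1 = 1.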